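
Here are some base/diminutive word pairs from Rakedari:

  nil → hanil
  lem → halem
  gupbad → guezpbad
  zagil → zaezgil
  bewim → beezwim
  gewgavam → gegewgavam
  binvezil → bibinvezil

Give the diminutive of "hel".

hahel

nil and zagil both end in -l yet inflect differently (hanil, zaezgil), so the final letter is not what conditions the rule; the number of vowels is.
"hel" has 1 vowel. The stems with 1 vowel (nil → hanil, lem → halem) add the prefix ha-.
So hel → hahel.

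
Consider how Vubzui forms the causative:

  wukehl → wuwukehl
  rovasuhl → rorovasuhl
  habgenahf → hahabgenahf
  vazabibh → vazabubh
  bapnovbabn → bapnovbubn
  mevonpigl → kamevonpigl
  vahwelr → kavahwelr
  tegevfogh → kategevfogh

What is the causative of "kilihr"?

wukehl and mevonpigl both end in -l yet inflect differently (wuwukehl, kamevonpigl), so the final letter is not what conditions the rule; the second-to-last letter is.
"kilihr" has second-to-last letter 'h'. The stems whose second-to-last letter is 'h' (wukehl → wuwukehl, rovasuhl → rorovasuhl, habgenahf → hahabgenahf) repeat the first consonant+vowel as a prefix.
The other patterns: stems whose second-to-last letter is 'b' change the last vowel to 'u'; stems whose second-to-last letter is 'g' or 'l' add the prefix ka-.
So kilihr → kikilihr.

kikilihr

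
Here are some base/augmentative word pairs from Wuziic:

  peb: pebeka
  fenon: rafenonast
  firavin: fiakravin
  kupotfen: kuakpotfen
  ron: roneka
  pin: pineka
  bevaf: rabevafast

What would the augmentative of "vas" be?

ron and fenon both end in -n yet inflect differently (roneka, rafenonast), so the final letter is not what conditions the rule; the number of vowels is.
"vas" has 1 vowel. The stems with 1 vowel (peb → pebeka, ron → roneka, pin → pineka) add -eka.
The other patterns: stems with 2 vowels add ra- … -ast around the stem; stems with 3 vowels insert -ak- after the first vowel.
So vas → vaseka.

vaseka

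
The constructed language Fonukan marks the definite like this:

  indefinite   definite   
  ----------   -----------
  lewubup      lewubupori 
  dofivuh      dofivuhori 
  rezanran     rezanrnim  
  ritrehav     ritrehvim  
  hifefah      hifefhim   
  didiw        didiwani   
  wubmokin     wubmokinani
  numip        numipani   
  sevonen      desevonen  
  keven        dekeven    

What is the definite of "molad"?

"molad" has last vowel 'a'. The stems whose last vowel is 'a' (rezanran → rezanrnim, ritrehav → ritrehvim, hifefah → hifefhim) delete the last vowel and add -im.
So molad → moldim.

moldim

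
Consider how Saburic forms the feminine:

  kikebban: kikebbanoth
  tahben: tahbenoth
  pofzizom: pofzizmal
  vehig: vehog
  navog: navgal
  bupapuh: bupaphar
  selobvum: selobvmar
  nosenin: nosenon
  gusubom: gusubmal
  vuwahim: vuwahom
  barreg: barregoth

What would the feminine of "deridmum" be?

navog and barreg both end in -g yet inflect differently (navgal, barregoth), so the final letter is not what conditions the rule; the last vowel is.
"deridmum" has last vowel 'u'. The stems whose last vowel is 'u' (bupapuh → bupaphar, selobvum → selobvmar) delete the last vowel and add -ar.
So deridmum → deridmmar.

deridmmar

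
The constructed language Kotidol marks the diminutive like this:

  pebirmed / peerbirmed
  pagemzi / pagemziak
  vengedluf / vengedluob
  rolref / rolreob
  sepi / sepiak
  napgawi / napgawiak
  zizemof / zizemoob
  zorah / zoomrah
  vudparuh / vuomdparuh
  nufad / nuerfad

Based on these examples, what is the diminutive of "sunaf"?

sunaob

nufad and zorah both have last vowel 'a' yet inflect differently (nuerfad, zoomrah), so the last vowel is not what conditions the rule; the final letter is.
"sunaf" ends in -f. The stems ending in -f (vengedluf → vengedluob, rolref → rolreob, zizemof → zizemoob) drop the final letter and add -ob.
The other patterns: stems ending in -d insert -er- after the first vowel; stems ending in -h insert -om- after the first vowel; stems ending in -i add -ak.
So sunaf → sunaob.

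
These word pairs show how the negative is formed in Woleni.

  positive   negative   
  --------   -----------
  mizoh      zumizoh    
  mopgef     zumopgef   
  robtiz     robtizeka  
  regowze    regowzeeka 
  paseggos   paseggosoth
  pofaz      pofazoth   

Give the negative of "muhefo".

robtiz and pofaz both end in -z yet inflect differently (robtizeka, pofazoth), so the final letter is not what conditions the rule; the first letter is.
"muhefo" begins with m-. The stems beginning with m- (mizoh → zumizoh, mopgef → zumopgef) add the prefix zu-.
The other patterns: stems beginning with r- add -eka; stems beginning with p- add -oth.
So muhefo → zumuhefo.

zumuhefo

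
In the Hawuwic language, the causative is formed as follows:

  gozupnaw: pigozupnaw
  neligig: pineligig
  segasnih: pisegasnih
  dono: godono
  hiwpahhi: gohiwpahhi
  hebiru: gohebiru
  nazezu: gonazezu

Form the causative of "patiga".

neligig and hiwpahhi both have last vowel 'i' yet inflect differently (pineligig, gohiwpahhi), so the last vowel is not what conditions the rule; whether the stem ends in a vowel or a consonant is.
"patiga" ends in a vowel. The stems ending in a vowel (dono → godono, hiwpahhi → gohiwpahhi, hebiru → gohebiru) add the prefix go-.
The other pattern: stems ending in a consonant add the prefix pi-.
So patiga → gopatiga.

gopatiga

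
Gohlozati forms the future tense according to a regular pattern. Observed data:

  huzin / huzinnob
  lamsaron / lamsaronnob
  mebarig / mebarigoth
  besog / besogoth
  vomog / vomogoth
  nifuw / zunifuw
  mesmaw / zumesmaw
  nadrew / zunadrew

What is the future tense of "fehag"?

"fehag" ends in -g. The stems ending in -g (mebarig → mebarigoth, besog → besogoth, vomog → vomogoth) add -oth.
The other patterns: stems ending in -n double the final consonant and add -ob; stems ending in -w add the prefix zu-.
So fehag → fehagoth.

fehagoth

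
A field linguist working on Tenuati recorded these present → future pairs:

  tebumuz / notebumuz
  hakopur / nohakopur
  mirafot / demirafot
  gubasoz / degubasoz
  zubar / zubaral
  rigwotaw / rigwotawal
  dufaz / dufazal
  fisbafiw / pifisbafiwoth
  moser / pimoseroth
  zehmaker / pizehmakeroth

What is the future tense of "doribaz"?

tebumuz and gubasoz both end in -z yet inflect differently (notebumuz, degubasoz), so the final letter is not what conditions the rule; the last vowel is.
"doribaz" has last vowel 'a'. The stems whose last vowel is 'a' (zubar → zubaral, rigwotaw → rigwotawal, dufaz → dufazal) add -al.
The other patterns: stems whose last vowel is 'u' add the prefix no-; stems whose last vowel is 'o' add the prefix de-; stems whose last vowel is 'e' or 'i' add pi- … -oth around the stem.
So doribaz → doribazal.

doribazal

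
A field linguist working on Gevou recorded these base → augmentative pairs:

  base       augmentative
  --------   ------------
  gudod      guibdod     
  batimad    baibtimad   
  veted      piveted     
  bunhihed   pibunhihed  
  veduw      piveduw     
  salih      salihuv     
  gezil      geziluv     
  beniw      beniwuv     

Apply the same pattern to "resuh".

gudod and bunhihed both end in -d yet inflect differently (guibdod, pibunhihed), so the final letter is not what conditions the rule; the last vowel is.
"resuh" has last vowel 'u'. The one such stem in the data (veduw → piveduw) adds the prefix pi-, so the same rule applies.
The other patterns: stems whose last vowel is 'i' add -uv; stems whose last vowel is 'a' or 'o' insert -ib- after the first vowel.
So resuh → piresuh.

piresuh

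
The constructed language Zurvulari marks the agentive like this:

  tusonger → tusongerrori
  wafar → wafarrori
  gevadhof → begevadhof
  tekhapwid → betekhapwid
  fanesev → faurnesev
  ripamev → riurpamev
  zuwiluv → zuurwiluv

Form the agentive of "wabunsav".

waurbunsav

tusonger and fanesev both have last vowel 'e' yet inflect differently (tusongerrori, faurnesev), so the last vowel is not what conditions the rule; the final letter is.
"wabunsav" ends in -v. The stems ending in -v (fanesev → faurnesev, ripamev → riurpamev, zuwiluv → zuurwiluv) insert -ur- after the first vowel.
So wabunsav → waurbunsav.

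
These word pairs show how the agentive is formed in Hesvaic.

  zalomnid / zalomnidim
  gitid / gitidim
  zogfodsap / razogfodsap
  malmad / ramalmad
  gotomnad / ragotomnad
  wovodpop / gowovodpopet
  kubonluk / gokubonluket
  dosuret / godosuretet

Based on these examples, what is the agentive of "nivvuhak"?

zalomnid and malmad both end in -d yet inflect differently (zalomnidim, ramalmad), so the final letter is not what conditions the rule; the last vowel is.
"nivvuhak" has last vowel 'a'. The stems whose last vowel is 'a' (zogfodsap → razogfodsap, malmad → ramalmad, gotomnad → ragotomnad) add the prefix ra-.
The other patterns: stems whose last vowel is 'i' add -im; stems whose last vowel is 'e', 'o' or 'u' add go- … -et around the stem.
So nivvuhak → ranivvuhak.

ranivvuhak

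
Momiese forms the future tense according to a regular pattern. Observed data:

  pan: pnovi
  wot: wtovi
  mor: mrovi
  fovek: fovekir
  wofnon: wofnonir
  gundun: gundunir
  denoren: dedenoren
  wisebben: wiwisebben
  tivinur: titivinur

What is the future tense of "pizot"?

pan and wofnon both end in -n yet inflect differently (pnovi, wofnonir), so the final letter is not what conditions the rule; the number of vowels is.
"pizot" has 2 vowels. The stems with 2 vowels (fovek → fovekir, wofnon → wofnonir, gundun → gundunir) add -ir.
The other patterns: stems with 1 vowel delete the last vowel and add -ovi; stems with 3 vowels repeat the first consonant+vowel as a prefix.
So pizot → pizotir.

pizotir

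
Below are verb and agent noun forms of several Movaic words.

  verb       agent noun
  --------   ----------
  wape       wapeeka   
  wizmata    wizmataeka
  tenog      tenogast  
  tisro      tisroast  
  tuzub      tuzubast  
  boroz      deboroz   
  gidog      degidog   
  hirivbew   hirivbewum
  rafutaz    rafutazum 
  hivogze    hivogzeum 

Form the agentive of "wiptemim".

tenog and gidog both end in -g yet inflect differently (tenogast, degidog), so the final letter is not what conditions the rule; the first letter is.
"wiptemim" begins with w-. The stems beginning with w- (wape → wapeeka, wizmata → wizmataeka) add -eka.
The other patterns: stems beginning with t- add -ast; stems beginning with b- or g- add the prefix de-; stems beginning with h- or r- add -um.
So wiptemim → wiptemimeka.

wiptemimeka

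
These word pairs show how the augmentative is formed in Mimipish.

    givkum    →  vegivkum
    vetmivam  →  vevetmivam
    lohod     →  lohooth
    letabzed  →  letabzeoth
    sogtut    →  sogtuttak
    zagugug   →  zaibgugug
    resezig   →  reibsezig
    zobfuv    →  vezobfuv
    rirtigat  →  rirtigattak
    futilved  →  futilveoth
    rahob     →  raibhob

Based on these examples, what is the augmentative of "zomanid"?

zomanioth

"zomanid" ends in -d. The stems ending in -d (letabzed → letabzeoth, lohod → lohooth, futilved → futilveoth) drop the final letter and add -oth.
So zomanid → zomanioth.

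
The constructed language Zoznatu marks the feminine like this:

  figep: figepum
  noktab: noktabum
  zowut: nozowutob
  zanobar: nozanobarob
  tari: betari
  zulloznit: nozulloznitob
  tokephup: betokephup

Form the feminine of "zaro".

nozaroob

tokephup and figep both end in -p yet inflect differently (betokephup, figepum), so the final letter is not what conditions the rule; the first letter is.
"zaro" begins with z-. The stems beginning with z- (zulloznit → nozulloznitob, zanobar → nozanobarob, zowut → nozowutob) add no- … -ob around the stem.
So zaro → nozaroob.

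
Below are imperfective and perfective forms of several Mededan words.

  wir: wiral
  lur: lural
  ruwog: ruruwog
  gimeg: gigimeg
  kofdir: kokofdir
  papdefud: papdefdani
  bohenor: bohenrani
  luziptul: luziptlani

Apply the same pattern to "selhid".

wir and kofdir both end in -r yet inflect differently (wiral, kokofdir), so the final letter is not what conditions the rule; the number of vowels is.
"selhid" has 2 vowels. The stems with 2 vowels (ruwog → ruruwog, gimeg → gigimeg, kofdir → kokofdir) repeat the first consonant+vowel as a prefix.
So selhid → seselhid.

seselhid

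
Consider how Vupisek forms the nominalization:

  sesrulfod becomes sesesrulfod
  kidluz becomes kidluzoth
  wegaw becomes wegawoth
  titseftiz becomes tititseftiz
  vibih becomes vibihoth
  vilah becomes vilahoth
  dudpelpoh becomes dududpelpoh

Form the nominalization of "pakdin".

dudpelpoh and vilah both end in -h yet inflect differently (dududpelpoh, vilahoth), so the final letter is not what conditions the rule; the number of vowels is.
"pakdin" has 2 vowels. The stems with 2 vowels (vilah → vilahoth, vibih → vibihoth, kidluz → kidluzoth) add -oth.
So pakdin → pakdinoth.

pakdinoth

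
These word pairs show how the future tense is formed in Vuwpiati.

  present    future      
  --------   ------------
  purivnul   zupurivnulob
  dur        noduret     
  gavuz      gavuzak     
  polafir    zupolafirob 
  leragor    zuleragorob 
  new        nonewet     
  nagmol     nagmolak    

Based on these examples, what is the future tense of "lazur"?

nagmol and purivnul both end in -l yet inflect differently (nagmolak, zupurivnulob), so the final letter is not what conditions the rule; the number of vowels is.
"lazur" has 2 vowels. The stems with 2 vowels (nagmol → nagmolak, gavuz → gavuzak) add -ak.
So lazur → lazurak.

lazurak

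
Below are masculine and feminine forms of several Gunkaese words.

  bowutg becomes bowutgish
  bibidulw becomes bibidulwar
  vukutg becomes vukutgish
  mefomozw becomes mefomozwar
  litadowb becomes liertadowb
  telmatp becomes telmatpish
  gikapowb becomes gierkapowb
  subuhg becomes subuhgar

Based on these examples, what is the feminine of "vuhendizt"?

bowutg and subuhg both end in -g yet inflect differently (bowutgish, subuhgar), so the final letter is not what conditions the rule; the second-to-last letter is.
"vuhendizt" has second-to-last letter 'z'. The one such stem in the data (mefomozw → mefomozwar) adds -ar, so the same rule applies.
So vuhendizt → vuhendiztar.

vuhendiztar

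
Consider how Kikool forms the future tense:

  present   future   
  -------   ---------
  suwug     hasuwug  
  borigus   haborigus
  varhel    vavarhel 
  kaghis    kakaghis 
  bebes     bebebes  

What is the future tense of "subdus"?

hasubdus

borigus and kaghis both end in -s yet inflect differently (haborigus, kakaghis), so the final letter is not what conditions the rule; the last vowel is.
"subdus" has last vowel 'u'. The stems whose last vowel is 'u' (suwug → hasuwug, borigus → haborigus) add the prefix ha-.
So subdus → hasubdus.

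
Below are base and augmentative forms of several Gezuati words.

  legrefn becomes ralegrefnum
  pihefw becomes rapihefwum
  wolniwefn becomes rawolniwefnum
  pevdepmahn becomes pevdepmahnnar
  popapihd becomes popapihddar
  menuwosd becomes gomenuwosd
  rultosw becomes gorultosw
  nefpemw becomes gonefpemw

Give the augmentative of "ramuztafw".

raramuztafwum

legrefn and pevdepmahn both end in -n yet inflect differently (ralegrefnum, pevdepmahnnar), so the final letter is not what conditions the rule; the second-to-last letter is.
"ramuztafw" has second-to-last letter 'f'. The stems whose second-to-last letter is 'f' (legrefn → ralegrefnum, pihefw → rapihefwum, wolniwefn → rawolniwefnum) add ra- … -um around the stem.
So ramuztafw → raramuztafwum.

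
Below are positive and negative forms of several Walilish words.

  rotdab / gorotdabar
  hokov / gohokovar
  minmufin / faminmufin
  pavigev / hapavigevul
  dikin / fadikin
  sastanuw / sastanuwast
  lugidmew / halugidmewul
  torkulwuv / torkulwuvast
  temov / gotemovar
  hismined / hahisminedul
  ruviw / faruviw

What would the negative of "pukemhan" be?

gopukemhanar

ruviw and sastanuw both end in -w yet inflect differently (faruviw, sastanuwast), so the final letter is not what conditions the rule; the last vowel is.
"pukemhan" has last vowel 'a'. The one such stem in the data (rotdab → gorotdabar) adds go- … -ar around the stem, so the same rule applies.
So pukemhan → gopukemhanar.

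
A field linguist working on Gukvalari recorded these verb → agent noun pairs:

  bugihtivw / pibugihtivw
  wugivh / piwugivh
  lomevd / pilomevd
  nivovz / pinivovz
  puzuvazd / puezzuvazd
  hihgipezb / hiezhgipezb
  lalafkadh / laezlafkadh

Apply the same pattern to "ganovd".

lomevd and puzuvazd both end in -d yet inflect differently (pilomevd, puezzuvazd), so the final letter is not what conditions the rule; the second-to-last letter is.
"ganovd" has second-to-last letter 'v'. The stems whose second-to-last letter is 'v' (bugihtivw → pibugihtivw, wugivh → piwugivh, lomevd → pilomevd) add the prefix pi-.
So ganovd → piganovd.

piganovd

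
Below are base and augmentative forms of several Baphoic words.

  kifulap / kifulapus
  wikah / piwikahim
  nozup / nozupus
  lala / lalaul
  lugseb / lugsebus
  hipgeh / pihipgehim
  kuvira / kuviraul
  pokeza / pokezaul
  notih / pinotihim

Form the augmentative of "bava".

lala and wikah both have last vowel 'a' yet inflect differently (lalaul, piwikahim), so the last vowel is not what conditions the rule; the final letter is.
"bava" ends in -a. The stems ending in -a (lala → lalaul, kuvira → kuviraul, pokeza → pokezaul) add -ul.
So bava → bavaul.

bavaul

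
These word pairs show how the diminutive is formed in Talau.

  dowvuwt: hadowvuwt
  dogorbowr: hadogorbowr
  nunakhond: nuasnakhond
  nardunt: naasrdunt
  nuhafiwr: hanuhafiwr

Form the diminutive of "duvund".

dowvuwt and nardunt both end in -t yet inflect differently (hadowvuwt, naasrdunt), so the final letter is not what conditions the rule; the second-to-last letter is.
"duvund" has second-to-last letter 'n'. The stems whose second-to-last letter is 'n' (nardunt → naasrdunt, nunakhond → nuasnakhond) insert -as- after the first vowel.
The other pattern: stems whose second-to-last letter is 'w' add the prefix ha-.
So duvund → duasvund.

duasvund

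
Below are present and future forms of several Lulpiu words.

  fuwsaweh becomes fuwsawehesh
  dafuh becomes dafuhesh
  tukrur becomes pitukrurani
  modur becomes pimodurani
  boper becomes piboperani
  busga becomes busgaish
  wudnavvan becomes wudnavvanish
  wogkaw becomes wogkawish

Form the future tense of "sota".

dafuh and tukrur both have last vowel 'u' yet inflect differently (dafuhesh, pitukrurani), so the last vowel is not what conditions the rule; the final letter is.
"sota" ends in -a. The one such stem in the data (busga → busgaish) adds -ish, so the same rule applies.
The other patterns: stems ending in -h add -esh; stems ending in -r add pi- … -ani around the stem.
So sota → sotaish.

sotaish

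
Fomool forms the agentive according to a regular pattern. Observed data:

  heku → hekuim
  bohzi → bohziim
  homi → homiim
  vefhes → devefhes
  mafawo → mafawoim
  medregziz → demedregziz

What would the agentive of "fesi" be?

fesiim

bohzi and medregziz both have last vowel 'i' yet inflect differently (bohziim, demedregziz), so the last vowel is not what conditions the rule; whether the stem ends in a vowel or a consonant is.
"fesi" ends in a vowel. The stems ending in a vowel (bohzi → bohziim, mafawo → mafawoim, heku → hekuim) add -im.
The other pattern: stems ending in a consonant add the prefix de-.
So fesi → fesiim.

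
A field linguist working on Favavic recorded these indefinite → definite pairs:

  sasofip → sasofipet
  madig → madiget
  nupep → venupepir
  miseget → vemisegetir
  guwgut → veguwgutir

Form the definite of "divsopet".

sasofip and nupep both end in -p yet inflect differently (sasofipet, venupepir), so the final letter is not what conditions the rule; the last vowel is.
"divsopet" has last vowel 'e'. The stems whose last vowel is 'e' (nupep → venupepir, miseget → vemisegetir) add ve- … -ir around the stem.
The other pattern: stems whose last vowel is 'i' add -et.
So divsopet → vedivsopetir.

vedivsopetir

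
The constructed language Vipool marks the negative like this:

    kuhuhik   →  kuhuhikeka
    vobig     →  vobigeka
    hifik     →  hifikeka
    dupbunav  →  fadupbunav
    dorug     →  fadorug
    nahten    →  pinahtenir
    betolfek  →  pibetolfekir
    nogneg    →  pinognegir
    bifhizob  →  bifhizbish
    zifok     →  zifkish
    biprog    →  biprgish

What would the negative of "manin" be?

"manin" has last vowel 'i'. The stems whose last vowel is 'i' (kuhuhik → kuhuhikeka, vobig → vobigeka, hifik → hifikeka) add -eka.
The other patterns: stems whose last vowel is 'a' or 'u' add the prefix fa-; stems whose last vowel is 'e' add pi- … -ir around the stem; stems whose last vowel is 'o' delete the last vowel and add -ish.
So manin → manineka.

manineka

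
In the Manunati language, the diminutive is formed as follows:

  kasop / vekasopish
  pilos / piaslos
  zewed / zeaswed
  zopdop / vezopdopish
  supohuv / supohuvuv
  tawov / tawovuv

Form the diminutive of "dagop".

tawov and kasop both have last vowel 'o' yet inflect differently (tawovuv, vekasopish), so the last vowel is not what conditions the rule; the final letter is.
"dagop" ends in -p. The stems ending in -p (kasop → vekasopish, zopdop → vezopdopish) add ve- … -ish around the stem.
The other patterns: stems ending in -v add -uv; stems ending in -d or -s insert -as- after the first vowel.
So dagop → vedagopish.

vedagopish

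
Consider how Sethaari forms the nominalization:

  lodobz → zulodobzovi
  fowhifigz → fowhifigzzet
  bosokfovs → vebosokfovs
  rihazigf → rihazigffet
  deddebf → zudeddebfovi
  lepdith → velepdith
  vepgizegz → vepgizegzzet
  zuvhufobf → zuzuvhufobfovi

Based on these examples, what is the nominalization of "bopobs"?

zubopobsovi

zuvhufobf and rihazigf both end in -f yet inflect differently (zuzuvhufobfovi, rihazigffet), so the final letter is not what conditions the rule; the second-to-last letter is.
"bopobs" has second-to-last letter 'b'. The stems whose second-to-last letter is 'b' (lodobz → zulodobzovi, zuvhufobf → zuzuvhufobfovi, deddebf → zudeddebfovi) add zu- … -ovi around the stem.
The other patterns: stems whose second-to-last letter is 'g' double the final consonant and add -et; stems whose second-to-last letter is 't' or 'v' add the prefix ve-.
So bopobs → zubopobsovi.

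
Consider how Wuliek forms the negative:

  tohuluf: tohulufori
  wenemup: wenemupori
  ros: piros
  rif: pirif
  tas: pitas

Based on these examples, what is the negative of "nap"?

"nap" has 1 vowel. The stems with 1 vowel (ros → piros, tas → pitas, rif → pirif) add the prefix pi-.
The other pattern: stems with 3 vowels add -ori.
So nap → pinap.

pinap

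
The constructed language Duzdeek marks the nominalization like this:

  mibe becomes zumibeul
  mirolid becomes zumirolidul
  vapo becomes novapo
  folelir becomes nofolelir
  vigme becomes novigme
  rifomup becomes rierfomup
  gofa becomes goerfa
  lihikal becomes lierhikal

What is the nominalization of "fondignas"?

mibe and vigme both end in -e yet inflect differently (zumibeul, novigme), so the final letter is not what conditions the rule; the first letter is.
"fondignas" begins with f-. The one such stem in the data (folelir → nofolelir) adds the prefix no-, so the same rule applies.
The other patterns: stems beginning with m- add zu- … -ul around the stem; stems beginning with g-, l- or r- insert -er- after the first vowel.
So fondignas → nofondignas.

nofondignas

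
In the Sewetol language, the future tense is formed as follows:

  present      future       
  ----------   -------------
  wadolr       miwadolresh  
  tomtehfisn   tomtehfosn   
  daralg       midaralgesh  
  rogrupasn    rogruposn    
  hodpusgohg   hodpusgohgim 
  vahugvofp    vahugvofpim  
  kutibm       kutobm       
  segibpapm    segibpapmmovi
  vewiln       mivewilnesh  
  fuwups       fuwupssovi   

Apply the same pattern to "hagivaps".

hagivapssovi

hodpusgohg and daralg both end in -g yet inflect differently (hodpusgohgim, midaralgesh), so the final letter is not what conditions the rule; the second-to-last letter is.
"hagivaps" has second-to-last letter 'p'. The stems whose second-to-last letter is 'p' (fuwups → fuwupssovi, segibpapm → segibpapmmovi) double the final consonant and add -ovi.
So hagivaps → hagivapssovi.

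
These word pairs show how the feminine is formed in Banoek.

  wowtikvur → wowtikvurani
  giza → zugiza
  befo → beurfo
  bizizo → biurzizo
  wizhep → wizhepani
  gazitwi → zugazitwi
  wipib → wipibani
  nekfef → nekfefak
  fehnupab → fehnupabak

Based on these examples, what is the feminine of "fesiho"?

fesihoak

"fesiho" begins with f-. The one such stem in the data (fehnupab → fehnupabak) adds -ak, so the same rule applies.
The other patterns: stems beginning with g- add the prefix zu-; stems beginning with b- insert -ur- after the first vowel; stems beginning with w- add -ani.
So fesiho → fesihoak.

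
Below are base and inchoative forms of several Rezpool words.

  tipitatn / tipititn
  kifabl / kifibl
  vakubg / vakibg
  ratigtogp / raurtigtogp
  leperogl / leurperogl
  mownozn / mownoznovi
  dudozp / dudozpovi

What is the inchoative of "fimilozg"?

kifabl and leperogl both end in -l yet inflect differently (kifibl, leurperogl), so the final letter is not what conditions the rule; the second-to-last letter is.
"fimilozg" has second-to-last letter 'z'. The stems whose second-to-last letter is 'z' (mownozn → mownoznovi, dudozp → dudozpovi) add -ovi.
The other patterns: stems whose second-to-last letter is 'b' or 't' change the last vowel to 'i'; stems whose second-to-last letter is 'g' insert -ur- after the first vowel.
So fimilozg → fimilozgovi.

fimilozgovi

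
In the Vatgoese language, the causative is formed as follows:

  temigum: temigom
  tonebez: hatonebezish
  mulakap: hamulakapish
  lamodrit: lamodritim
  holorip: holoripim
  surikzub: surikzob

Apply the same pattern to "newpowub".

holorip and mulakap both end in -p yet inflect differently (holoripim, hamulakapish), so the final letter is not what conditions the rule; the last vowel is.
"newpowub" has last vowel 'u'. The stems whose last vowel is 'u' (surikzub → surikzob, temigum → temigom) change the last vowel to 'o'.
The other patterns: stems whose last vowel is 'i' add -im; stems whose last vowel is 'a' or 'e' add ha- … -ish around the stem.
So newpowub → newpowob.

newpowob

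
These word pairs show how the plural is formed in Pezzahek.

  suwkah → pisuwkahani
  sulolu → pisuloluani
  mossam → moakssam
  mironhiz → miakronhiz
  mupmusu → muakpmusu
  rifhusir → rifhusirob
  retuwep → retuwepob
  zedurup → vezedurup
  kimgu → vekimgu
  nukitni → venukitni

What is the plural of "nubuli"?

"nubuli" begins with n-. The one such stem in the data (nukitni → venukitni) adds the prefix ve-, so the same rule applies.
The other patterns: stems beginning with s- add pi- … -ani around the stem; stems beginning with m- insert -ak- after the first vowel; stems beginning with r- add -ob.
So nubuli → venubuli.

venubuli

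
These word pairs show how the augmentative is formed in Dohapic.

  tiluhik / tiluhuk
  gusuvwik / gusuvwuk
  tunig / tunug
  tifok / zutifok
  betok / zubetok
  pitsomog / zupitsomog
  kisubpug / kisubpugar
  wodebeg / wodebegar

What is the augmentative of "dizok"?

tiluhik and tifok both end in -k yet inflect differently (tiluhuk, zutifok), so the final letter is not what conditions the rule; the last vowel is.
"dizok" has last vowel 'o'. The stems whose last vowel is 'o' (tifok → zutifok, betok → zubetok, pitsomog → zupitsomog) add the prefix zu-.
The other patterns: stems whose last vowel is 'i' change the last vowel to 'u'; stems whose last vowel is 'e' or 'u' add -ar.
So dizok → zudizok.

zudizok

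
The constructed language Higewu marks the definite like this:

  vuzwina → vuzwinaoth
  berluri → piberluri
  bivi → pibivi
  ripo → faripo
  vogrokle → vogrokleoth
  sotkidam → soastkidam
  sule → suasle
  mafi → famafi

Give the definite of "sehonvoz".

seashonvoz

bivi and mafi both end in -i yet inflect differently (pibivi, famafi), so the final letter is not what conditions the rule; the first letter is.
"sehonvoz" begins with s-. The stems beginning with s- (sule → suasle, sotkidam → soastkidam) insert -as- after the first vowel.
So sehonvoz → seashonvoz.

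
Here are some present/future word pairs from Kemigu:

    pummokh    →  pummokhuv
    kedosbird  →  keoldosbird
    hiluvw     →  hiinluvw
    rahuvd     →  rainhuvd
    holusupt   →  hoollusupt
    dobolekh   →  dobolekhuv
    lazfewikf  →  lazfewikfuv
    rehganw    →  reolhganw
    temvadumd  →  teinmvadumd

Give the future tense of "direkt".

rahuvd and kedosbird both end in -d yet inflect differently (rainhuvd, keoldosbird), so the final letter is not what conditions the rule; the second-to-last letter is.
"direkt" has second-to-last letter 'k'. The stems whose second-to-last letter is 'k' (lazfewikf → lazfewikfuv, pummokh → pummokhuv, dobolekh → dobolekhuv) add -uv.
The other patterns: stems whose second-to-last letter is 'm' or 'v' insert -in- after the first vowel; stems whose second-to-last letter is 'n', 'p' or 'r' insert -ol- after the first vowel.
So direkt → direktuv.

direktuv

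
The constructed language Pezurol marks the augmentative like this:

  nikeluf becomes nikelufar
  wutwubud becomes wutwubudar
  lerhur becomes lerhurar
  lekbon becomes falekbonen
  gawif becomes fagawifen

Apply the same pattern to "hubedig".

fahubedigen

nikeluf and gawif both end in -f yet inflect differently (nikelufar, fagawifen), so the final letter is not what conditions the rule; the last vowel is.
"hubedig" has last vowel 'i'. The one such stem in the data (gawif → fagawifen) adds fa- … -en around the stem, so the same rule applies.
So hubedig → fahubedigen.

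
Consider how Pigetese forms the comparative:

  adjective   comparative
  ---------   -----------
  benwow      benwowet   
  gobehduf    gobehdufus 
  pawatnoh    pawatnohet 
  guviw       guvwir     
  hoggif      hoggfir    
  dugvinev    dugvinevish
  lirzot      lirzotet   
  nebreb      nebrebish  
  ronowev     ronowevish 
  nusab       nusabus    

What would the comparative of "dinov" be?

"dinov" has last vowel 'o'. The stems whose last vowel is 'o' (pawatnoh → pawatnohet, lirzot → lirzotet, benwow → benwowet) add -et.
The other patterns: stems whose last vowel is 'e' add -ish; stems whose last vowel is 'i' delete the last vowel and add -ir; stems whose last vowel is 'a' or 'u' add -us.
So dinov → dinovet.

dinovet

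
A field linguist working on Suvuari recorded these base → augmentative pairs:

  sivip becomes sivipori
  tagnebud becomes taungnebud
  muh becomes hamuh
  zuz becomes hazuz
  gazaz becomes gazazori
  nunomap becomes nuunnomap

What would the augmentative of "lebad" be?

zuz and gazaz both end in -z yet inflect differently (hazuz, gazazori), so the final letter is not what conditions the rule; the number of vowels is.
"lebad" has 2 vowels. The stems with 2 vowels (gazaz → gazazori, sivip → sivipori) add -ori.
The other patterns: stems with 1 vowel add the prefix ha-; stems with 3 vowels insert -un- after the first vowel.
So lebad → lebadori.

lebadori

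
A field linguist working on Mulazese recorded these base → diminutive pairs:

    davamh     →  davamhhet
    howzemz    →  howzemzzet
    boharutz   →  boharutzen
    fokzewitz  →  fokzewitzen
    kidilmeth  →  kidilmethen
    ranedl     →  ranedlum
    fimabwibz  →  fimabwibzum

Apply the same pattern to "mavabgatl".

"mavabgatl" has second-to-last letter 't'. The stems whose second-to-last letter is 't' (boharutz → boharutzen, fokzewitz → fokzewitzen, kidilmeth → kidilmethen) add -en.
The other patterns: stems whose second-to-last letter is 'm' double the final consonant and add -et; stems whose second-to-last letter is 'b' or 'd' add -um.
So mavabgatl → mavabgatlen.

mavabgatlen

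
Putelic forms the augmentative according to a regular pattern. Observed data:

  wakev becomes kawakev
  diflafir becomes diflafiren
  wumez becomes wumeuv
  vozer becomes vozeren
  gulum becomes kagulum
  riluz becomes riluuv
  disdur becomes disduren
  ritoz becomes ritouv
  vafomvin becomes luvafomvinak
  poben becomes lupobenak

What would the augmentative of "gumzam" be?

kagumzam

poben and wumez both have last vowel 'e' yet inflect differently (lupobenak, wumeuv), so the last vowel is not what conditions the rule; the final letter is.
"gumzam" ends in -m. The one such stem in the data (gulum → kagulum) adds the prefix ka-, so the same rule applies.
So gumzam → kagumzam.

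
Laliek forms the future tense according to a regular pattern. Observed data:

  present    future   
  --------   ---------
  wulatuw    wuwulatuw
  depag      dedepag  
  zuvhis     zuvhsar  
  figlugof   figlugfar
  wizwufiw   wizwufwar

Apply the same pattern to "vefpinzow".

"vefpinzow" has last vowel 'o'. The one such stem in the data (figlugof → figlugfar) deletes the last vowel and adds -ar (as do zuvhis, wizwufiw), so the same rule applies.
The other pattern: stems whose last vowel is 'a' or 'u' repeat the first consonant+vowel as a prefix.
So vefpinzow → vefpinzwar.

vefpinzwar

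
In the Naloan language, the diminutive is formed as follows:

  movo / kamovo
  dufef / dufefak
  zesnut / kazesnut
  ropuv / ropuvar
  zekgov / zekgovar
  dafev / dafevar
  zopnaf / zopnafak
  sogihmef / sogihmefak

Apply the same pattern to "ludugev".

ludugevar

dafev and dufef both have last vowel 'e' yet inflect differently (dafevar, dufefak), so the last vowel is not what conditions the rule; the final letter is.
"ludugev" ends in -v. The stems ending in -v (ropuv → ropuvar, dafev → dafevar, zekgov → zekgovar) add -ar.
The other patterns: stems ending in -f add -ak; stems ending in -o or -t add the prefix ka-.
So ludugev → ludugevar.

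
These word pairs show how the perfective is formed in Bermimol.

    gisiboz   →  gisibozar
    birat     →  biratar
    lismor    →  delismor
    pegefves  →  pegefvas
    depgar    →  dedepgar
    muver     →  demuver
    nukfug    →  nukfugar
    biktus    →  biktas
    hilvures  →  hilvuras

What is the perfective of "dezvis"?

dezvas

"dezvis" ends in -s. The stems ending in -s (biktus → biktas, pegefves → pegefvas, hilvures → hilvuras) change the last vowel to 'a'.
The other patterns: stems ending in -r add the prefix de-; stems ending in -g, -t or -z add -ar.
So dezvis → dezvas.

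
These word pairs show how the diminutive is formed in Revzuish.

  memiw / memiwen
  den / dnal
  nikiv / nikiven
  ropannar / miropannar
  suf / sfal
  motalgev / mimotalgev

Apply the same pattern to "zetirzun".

mizetirzun

nikiv and motalgev both end in -v yet inflect differently (nikiven, mimotalgev), so the final letter is not what conditions the rule; the number of vowels is.
"zetirzun" has 3 vowels. The stems with 3 vowels (motalgev → mimotalgev, ropannar → miropannar) add the prefix mi-.
So zetirzun → mizetirzun.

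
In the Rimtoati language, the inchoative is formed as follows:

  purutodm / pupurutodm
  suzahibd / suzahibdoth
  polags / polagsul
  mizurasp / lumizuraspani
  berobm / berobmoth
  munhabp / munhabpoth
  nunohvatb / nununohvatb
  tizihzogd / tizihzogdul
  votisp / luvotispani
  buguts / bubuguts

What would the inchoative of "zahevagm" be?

zahevagmul

tizihzogd and suzahibd both end in -d yet inflect differently (tizihzogdul, suzahibdoth), so the final letter is not what conditions the rule; the second-to-last letter is.
"zahevagm" has second-to-last letter 'g'. The stems whose second-to-last letter is 'g' (tizihzogd → tizihzogdul, polags → polagsul) add -ul.
So zahevagm → zahevagmul.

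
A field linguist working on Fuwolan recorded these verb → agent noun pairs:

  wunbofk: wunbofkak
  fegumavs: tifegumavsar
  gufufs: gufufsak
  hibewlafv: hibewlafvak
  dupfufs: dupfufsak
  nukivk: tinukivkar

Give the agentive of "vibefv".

vibefvak

"vibefv" has second-to-last letter 'f'. The stems whose second-to-last letter is 'f' (wunbofk → wunbofkak, hibewlafv → hibewlafvak, dupfufs → dupfufsak) add -ak.
So vibefv → vibefvak.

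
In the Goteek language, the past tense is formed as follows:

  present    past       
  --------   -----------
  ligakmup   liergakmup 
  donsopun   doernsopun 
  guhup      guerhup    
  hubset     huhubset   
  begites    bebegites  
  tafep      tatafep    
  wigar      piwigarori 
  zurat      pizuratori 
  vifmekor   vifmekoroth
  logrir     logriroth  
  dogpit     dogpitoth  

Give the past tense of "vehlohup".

veerhlohup

"vehlohup" has last vowel 'u'. The stems whose last vowel is 'u' (ligakmup → liergakmup, donsopun → doernsopun, guhup → guerhup) insert -er- after the first vowel.
The other patterns: stems whose last vowel is 'e' repeat the first consonant+vowel as a prefix; stems whose last vowel is 'a' add pi- … -ori around the stem; stems whose last vowel is 'i' or 'o' add -oth.
So vehlohup → veerhlohup.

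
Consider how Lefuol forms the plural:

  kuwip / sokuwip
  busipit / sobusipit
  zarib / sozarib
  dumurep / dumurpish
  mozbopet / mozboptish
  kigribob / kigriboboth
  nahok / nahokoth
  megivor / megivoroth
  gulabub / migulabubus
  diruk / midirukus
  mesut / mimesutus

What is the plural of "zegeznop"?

kuwip and dumurep both end in -p yet inflect differently (sokuwip, dumurpish), so the final letter is not what conditions the rule; the last vowel is.
"zegeznop" has last vowel 'o'. The stems whose last vowel is 'o' (kigribob → kigriboboth, nahok → nahokoth, megivor → megivoroth) add -oth.
The other patterns: stems whose last vowel is 'i' add the prefix so-; stems whose last vowel is 'e' delete the last vowel and add -ish; stems whose last vowel is 'u' add mi- … -us around the stem.
So zegeznop → zegeznopoth.

zegeznopoth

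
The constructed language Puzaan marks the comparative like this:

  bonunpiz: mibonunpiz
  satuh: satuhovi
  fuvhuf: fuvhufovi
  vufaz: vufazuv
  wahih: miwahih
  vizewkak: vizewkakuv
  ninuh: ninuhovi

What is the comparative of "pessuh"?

bonunpiz and vufaz both end in -z yet inflect differently (mibonunpiz, vufazuv), so the final letter is not what conditions the rule; the last vowel is.
"pessuh" has last vowel 'u'. The stems whose last vowel is 'u' (satuh → satuhovi, ninuh → ninuhovi, fuvhuf → fuvhufovi) add -ovi.
The other patterns: stems whose last vowel is 'i' add the prefix mi-; stems whose last vowel is 'a' add -uv.
So pessuh → pessuhovi.

pessuhovi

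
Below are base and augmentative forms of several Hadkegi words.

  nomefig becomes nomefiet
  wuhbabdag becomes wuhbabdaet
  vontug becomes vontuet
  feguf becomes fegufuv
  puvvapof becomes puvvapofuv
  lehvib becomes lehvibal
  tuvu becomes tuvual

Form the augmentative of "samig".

vontug and feguf both have last vowel 'u' yet inflect differently (vontuet, fegufuv), so the last vowel is not what conditions the rule; the final letter is.
"samig" ends in -g. The stems ending in -g (nomefig → nomefiet, wuhbabdag → wuhbabdaet, vontug → vontuet) drop the final letter and add -et.
So samig → samiet.

samiet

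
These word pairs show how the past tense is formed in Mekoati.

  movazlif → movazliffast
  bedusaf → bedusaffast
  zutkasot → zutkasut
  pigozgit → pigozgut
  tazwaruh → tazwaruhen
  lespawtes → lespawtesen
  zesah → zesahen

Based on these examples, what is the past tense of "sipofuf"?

movazlif and pigozgit both have last vowel 'i' yet inflect differently (movazliffast, pigozgut), so the last vowel is not what conditions the rule; the final letter is.
"sipofuf" ends in -f. The stems ending in -f (movazlif → movazliffast, bedusaf → bedusaffast) double the final consonant and add -ast.
The other patterns: stems ending in -t change the last vowel to 'u'; stems ending in -h or -s add -en.
So sipofuf → sipofuffast.

sipofuffast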